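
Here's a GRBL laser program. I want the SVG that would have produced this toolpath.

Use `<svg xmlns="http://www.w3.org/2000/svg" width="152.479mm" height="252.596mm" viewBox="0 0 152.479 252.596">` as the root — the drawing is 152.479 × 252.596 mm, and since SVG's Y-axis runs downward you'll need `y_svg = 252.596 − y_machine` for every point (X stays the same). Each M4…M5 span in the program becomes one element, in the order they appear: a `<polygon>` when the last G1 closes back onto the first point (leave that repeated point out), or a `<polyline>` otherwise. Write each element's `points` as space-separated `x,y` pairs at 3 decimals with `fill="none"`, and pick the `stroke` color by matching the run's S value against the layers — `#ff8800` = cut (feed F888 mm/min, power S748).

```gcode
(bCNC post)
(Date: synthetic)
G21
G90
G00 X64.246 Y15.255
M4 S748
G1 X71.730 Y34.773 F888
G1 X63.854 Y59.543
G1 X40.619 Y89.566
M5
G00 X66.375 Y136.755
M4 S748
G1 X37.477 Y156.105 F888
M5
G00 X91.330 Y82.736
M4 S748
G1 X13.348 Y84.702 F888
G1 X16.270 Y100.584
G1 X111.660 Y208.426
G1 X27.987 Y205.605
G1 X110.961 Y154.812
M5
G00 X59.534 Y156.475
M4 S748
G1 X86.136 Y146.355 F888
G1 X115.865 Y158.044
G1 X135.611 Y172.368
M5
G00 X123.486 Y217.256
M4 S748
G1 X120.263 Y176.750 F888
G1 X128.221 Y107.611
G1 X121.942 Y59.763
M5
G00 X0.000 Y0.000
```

<svg xmlns="http://www.w3.org/2000/svg" width="152.479mm" height="252.596mm" viewBox="0 0 152.479 252.596">
  <polyline points="64.246,237.341 71.730,217.823 63.854,193.053 40.619,163.030" fill="none" stroke="#ff8800"/>
  <polyline points="66.375,115.841 37.477,96.491" fill="none" stroke="#ff8800"/>
  <polyline points="91.330,169.860 13.348,167.894 16.270,152.012 111.660,44.170 27.987,46.991 110.961,97.784" fill="none" stroke="#ff8800"/>
  <polyline points="59.534,96.121 86.136,106.241 115.865,94.552 135.611,80.228" fill="none" stroke="#ff8800"/>
  <polyline points="123.486,35.340 120.263,75.846 128.221,144.985 121.942,192.833" fill="none" stroke="#ff8800"/>
</svg>

Machine Y-up, SVG Y-down with viewBox height 252.596, so y_svg = 252.596 − y_machine; X carries over. Every run uses S748, so all elements get stroke `#ff8800` (cut).

Run 1: The run is open, so emit a `<polyline>` with points (Y-flipped): 64.246,237.341 71.730,217.823 63.854,193.053 40.619,163.030.

Run 2: The run is open, so emit a `<polyline>` with points (Y-flipped): 66.375,115.841 37.477,96.491.

Run 3: The run is open, so emit a `<polyline>` with points (Y-flipped): 91.330,169.860 13.348,167.894 16.270,152.012 111.660,44.170 27.987,46.991 110.961,97.784.

Run 4: The run is open, so emit a `<polyline>` with points (Y-flipped): 59.534,96.121 86.136,106.241 115.865,94.552 135.611,80.228.

Run 5: The run is open, so emit a `<polyline>` with points (Y-flipped): 123.486,35.340 120.263,75.846 128.221,144.985 121.942,192.833.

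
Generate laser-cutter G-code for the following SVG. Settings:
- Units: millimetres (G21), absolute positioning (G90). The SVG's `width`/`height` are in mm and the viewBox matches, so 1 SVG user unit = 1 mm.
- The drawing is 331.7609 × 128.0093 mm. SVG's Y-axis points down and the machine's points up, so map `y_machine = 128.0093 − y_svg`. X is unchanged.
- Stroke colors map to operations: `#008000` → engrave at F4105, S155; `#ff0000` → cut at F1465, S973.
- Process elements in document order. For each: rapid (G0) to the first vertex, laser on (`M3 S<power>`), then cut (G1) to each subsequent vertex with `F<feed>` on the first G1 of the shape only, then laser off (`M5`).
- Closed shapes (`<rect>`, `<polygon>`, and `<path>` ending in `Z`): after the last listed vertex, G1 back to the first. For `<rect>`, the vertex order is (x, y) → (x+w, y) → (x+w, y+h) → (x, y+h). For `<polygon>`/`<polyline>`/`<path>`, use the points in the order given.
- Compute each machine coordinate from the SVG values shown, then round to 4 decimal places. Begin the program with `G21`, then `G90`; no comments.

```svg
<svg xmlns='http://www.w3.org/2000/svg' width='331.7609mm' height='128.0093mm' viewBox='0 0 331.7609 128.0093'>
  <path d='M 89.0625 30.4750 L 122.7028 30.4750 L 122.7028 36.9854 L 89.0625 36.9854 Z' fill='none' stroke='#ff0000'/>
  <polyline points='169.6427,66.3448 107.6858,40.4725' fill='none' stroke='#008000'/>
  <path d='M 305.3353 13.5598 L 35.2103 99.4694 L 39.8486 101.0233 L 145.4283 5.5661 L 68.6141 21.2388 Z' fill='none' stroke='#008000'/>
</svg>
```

G21
G90
G0 X89.0625 Y97.5343
M3 S973
G1 X122.7028 Y97.5343 F1465
G1 X122.7028 Y91.0239
G1 X89.0625 Y91.0239
G1 X89.0625 Y97.5343
M5
G0 X169.6427 Y61.6645
M3 S155
G1 X107.6858 Y87.5368 F4105
M5
G0 X305.3353 Y114.4495
M3 S155
G1 X35.2103 Y28.5399 F4105
G1 X39.8486 Y26.9860
G1 X145.4283 Y122.4432
G1 X68.6141 Y106.7705
G1 X305.3353 Y114.4495
M5

1 u = 1 mm; y_m = 128.0093 − y.

[1] `<path>` rectangle, #ff0000→cut S973 F1465: (89.0625,97.5343) → (122.7028,97.5343) → (122.7028,91.0239) → (89.0625,91.0239) → (89.0625,97.5343) (closed)

[2] `<polyline>` line segment, #008000→engrave S155 F4105: (169.6427,61.6645) → (107.6858,87.5368)

[3] `<path>` closed polygon, #008000→engrave S155 F4105: (305.3353,114.4495) → (35.2103,28.5399) → (39.8486,26.9860) → (145.4283,122.4432) → (68.6141,106.7705) → (305.3353,114.4495) (closed)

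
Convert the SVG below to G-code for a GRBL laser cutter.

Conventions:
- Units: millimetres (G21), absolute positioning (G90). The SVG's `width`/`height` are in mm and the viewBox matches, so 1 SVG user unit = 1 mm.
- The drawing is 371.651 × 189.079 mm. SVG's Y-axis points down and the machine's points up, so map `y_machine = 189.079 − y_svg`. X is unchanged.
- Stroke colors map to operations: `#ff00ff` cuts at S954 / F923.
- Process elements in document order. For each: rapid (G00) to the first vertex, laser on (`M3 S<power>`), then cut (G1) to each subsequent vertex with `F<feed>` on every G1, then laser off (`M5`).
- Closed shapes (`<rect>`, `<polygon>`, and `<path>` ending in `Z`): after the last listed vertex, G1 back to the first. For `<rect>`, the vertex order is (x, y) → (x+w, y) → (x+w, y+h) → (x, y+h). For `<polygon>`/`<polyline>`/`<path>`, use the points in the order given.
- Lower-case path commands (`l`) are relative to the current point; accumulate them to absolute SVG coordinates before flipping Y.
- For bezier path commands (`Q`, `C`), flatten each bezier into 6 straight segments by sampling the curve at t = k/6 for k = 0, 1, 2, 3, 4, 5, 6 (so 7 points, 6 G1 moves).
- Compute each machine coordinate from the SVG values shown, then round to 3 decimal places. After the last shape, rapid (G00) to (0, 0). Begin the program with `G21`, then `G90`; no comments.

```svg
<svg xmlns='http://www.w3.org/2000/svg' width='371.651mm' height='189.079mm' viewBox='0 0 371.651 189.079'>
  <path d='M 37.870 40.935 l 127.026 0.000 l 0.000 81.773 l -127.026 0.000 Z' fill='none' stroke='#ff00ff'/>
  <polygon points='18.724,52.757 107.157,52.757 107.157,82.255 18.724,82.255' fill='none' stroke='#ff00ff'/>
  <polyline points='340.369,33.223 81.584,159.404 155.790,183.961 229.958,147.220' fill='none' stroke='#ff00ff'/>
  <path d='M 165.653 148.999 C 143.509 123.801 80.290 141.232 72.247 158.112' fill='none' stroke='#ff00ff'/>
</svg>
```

G21
G90
G00 X37.870 Y148.144
M3 S954
G1 X164.896 Y148.144 F923
G1 X164.896 Y66.371 F923
G1 X37.870 Y66.371 F923
G1 X37.870 Y148.144 F923
M5
G00 X18.724 Y136.322
M3 S954
G1 X107.157 Y136.322 F923
G1 X107.157 Y106.824 F923
G1 X18.724 Y106.824 F923
G1 X18.724 Y136.322 F923
M5
G00 X340.369 Y155.856
M3 S954
G1 X81.584 Y29.675 F923
G1 X155.790 Y5.118 F923
G1 X229.958 Y41.859 F923
M5
G00 X165.653 Y40.080
M3 S954
G1 X151.604 Y49.326 F923
G1 X133.382 Y52.668 F923
G1 X113.662 Y51.303 F923
G1 X95.117 Y46.431 F923
G1 X80.421 Y39.253 F923
G1 X72.247 Y30.967 F923
M5
G00 X0.000 Y0.000

1 u = 1 mm; y_m = 189.079 − y.

[1] `<path>` rectangle, #ff00ff→cut S954 F923: (37.870,148.144) → (164.896,148.144) → (164.896,66.371) → (37.870,66.371) → (37.870,148.144) (closed)

[2] `<polygon>` rectangle, #ff00ff→cut S954 F923: (18.724,136.322) → (107.157,136.322) → (107.157,106.824) → (18.724,106.824) → (18.724,136.322) (closed)

[3] `<polyline>` open polyline, #ff00ff→cut S954 F923: (340.369,155.856) → (81.584,29.675) → (155.790,5.118) → (229.958,41.859)

[4] `<path>` cubic bezier, #ff00ff→cut S954 F923: (165.653,40.080) → (151.604,49.326) → (133.382,52.668) → (113.662,51.303) → (95.117,46.431) → (80.421,39.253) → (72.247,30.967)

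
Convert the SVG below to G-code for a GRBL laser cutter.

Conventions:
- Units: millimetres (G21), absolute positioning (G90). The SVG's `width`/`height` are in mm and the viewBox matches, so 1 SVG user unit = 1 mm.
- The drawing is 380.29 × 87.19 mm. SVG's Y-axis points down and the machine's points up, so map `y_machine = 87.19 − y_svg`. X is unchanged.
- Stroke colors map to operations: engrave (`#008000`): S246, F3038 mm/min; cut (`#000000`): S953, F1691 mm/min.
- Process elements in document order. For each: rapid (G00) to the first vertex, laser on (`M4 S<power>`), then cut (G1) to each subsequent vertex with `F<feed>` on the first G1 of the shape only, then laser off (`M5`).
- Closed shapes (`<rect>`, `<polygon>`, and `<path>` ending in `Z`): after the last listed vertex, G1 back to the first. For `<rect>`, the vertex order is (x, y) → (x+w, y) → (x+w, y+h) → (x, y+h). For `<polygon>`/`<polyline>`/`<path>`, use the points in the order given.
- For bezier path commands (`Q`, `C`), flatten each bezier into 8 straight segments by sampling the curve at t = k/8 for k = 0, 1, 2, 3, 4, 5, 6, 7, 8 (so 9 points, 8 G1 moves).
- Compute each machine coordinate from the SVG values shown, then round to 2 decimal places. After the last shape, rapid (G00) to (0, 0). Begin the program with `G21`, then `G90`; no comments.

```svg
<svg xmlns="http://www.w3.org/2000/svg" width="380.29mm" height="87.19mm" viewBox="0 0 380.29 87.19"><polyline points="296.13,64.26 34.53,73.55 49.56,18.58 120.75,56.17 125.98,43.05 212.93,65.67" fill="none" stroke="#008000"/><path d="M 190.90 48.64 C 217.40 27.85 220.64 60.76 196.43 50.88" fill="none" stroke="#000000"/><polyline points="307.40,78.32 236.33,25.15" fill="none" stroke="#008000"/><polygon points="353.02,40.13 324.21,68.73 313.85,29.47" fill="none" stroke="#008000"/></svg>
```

G21
G90
G00 X296.13 Y22.93
M4 S246
G1 X34.53 Y13.64 F3038
G1 X49.56 Y68.61
G1 X120.75 Y31.02
G1 X125.98 Y44.14
G1 X212.93 Y21.52
M5
G00 X190.90 Y38.55
M4 S953
G1 X199.74 Y44.02 F1691
G1 X206.35 Y45.58
G1 X210.68 Y44.37
G1 X212.68 Y41.52
G1 X212.31 Y38.16
G1 X209.51 Y35.42
G1 X204.23 Y34.42
G1 X196.43 Y36.31
M5
G00 X307.40 Y8.87
M4 S246
G1 X236.33 Y62.04 F3038
M5
G00 X353.02 Y47.06
M4 S246
G1 X324.21 Y18.46 F3038
G1 X313.85 Y57.72
G1 X353.02 Y47.06
M5
G00 X0.00 Y0.00

1 u = 1 mm; y_m = 87.19 − y.

[1] `<polyline>` open polyline, #008000→engrave S246 F3038: (296.13,22.93) → (34.53,13.64) → (49.56,68.61) → (120.75,31.02) → (125.98,44.14) → (212.93,21.52)

[2] `<path>` cubic bezier, #000000→cut S953 F1691: (190.90,38.55) → (199.74,44.02) → (206.35,45.58) → (210.68,44.37) → (212.68,41.52) → (212.31,38.16) → (209.51,35.42) → (204.23,34.42) → (196.43,36.31)

[3] `<polyline>` line segment, #008000→engrave S246 F3038: (307.40,8.87) → (236.33,62.04)

[4] `<polygon>` regular polygon, #008000→engrave S246 F3038: (353.02,47.06) → (324.21,18.46) → (313.85,57.72) → (353.02,47.06) (closed)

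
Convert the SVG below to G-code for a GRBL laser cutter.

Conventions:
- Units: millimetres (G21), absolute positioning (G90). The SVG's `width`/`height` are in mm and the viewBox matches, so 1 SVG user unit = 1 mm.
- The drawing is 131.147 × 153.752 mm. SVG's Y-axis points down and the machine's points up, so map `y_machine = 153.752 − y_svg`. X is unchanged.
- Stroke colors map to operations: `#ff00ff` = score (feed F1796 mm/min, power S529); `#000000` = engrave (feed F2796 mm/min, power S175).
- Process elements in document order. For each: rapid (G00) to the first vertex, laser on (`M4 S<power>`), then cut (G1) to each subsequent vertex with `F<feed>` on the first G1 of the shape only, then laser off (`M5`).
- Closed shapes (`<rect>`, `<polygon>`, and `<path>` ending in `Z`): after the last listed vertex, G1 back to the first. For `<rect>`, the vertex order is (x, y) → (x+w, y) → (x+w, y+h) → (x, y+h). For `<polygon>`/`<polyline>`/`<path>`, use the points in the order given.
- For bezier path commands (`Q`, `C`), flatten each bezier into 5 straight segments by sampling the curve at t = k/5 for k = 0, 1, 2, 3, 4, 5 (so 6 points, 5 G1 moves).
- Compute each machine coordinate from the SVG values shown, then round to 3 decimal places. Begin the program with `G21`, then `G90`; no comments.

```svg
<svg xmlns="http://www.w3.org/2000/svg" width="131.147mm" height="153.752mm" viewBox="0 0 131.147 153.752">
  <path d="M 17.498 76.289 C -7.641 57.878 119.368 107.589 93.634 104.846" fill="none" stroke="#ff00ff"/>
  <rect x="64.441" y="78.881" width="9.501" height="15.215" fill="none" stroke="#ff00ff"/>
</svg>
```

G21
G90
G00 X17.498 Y77.463
M4 S529
G1 X18.233 Y81.300 F1796
G1 X40.849 Y74.575
G1 X70.711 Y63.075
G1 X93.184 Y52.590
G1 X93.634 Y48.906
M5
G00 X64.441 Y74.871
M4 S529
G1 X73.942 Y74.871 F1796
G1 X73.942 Y59.656
G1 X64.441 Y59.656
G1 X64.441 Y74.871
M5

1 u = 1 mm; y_m = 153.752 − y.

[1] `<path>` cubic bezier, #ff00ff→score S529 F1796: (17.498,77.463) → (18.233,81.300) → (40.849,74.575) → (70.711,63.075) → (93.184,52.590) → (93.634,48.906)

[2] `<rect>` rectangle, #ff00ff→score S529 F1796: (64.441,74.871) → (73.942,74.871) → (73.942,59.656) → (64.441,59.656) → (64.441,74.871) (closed)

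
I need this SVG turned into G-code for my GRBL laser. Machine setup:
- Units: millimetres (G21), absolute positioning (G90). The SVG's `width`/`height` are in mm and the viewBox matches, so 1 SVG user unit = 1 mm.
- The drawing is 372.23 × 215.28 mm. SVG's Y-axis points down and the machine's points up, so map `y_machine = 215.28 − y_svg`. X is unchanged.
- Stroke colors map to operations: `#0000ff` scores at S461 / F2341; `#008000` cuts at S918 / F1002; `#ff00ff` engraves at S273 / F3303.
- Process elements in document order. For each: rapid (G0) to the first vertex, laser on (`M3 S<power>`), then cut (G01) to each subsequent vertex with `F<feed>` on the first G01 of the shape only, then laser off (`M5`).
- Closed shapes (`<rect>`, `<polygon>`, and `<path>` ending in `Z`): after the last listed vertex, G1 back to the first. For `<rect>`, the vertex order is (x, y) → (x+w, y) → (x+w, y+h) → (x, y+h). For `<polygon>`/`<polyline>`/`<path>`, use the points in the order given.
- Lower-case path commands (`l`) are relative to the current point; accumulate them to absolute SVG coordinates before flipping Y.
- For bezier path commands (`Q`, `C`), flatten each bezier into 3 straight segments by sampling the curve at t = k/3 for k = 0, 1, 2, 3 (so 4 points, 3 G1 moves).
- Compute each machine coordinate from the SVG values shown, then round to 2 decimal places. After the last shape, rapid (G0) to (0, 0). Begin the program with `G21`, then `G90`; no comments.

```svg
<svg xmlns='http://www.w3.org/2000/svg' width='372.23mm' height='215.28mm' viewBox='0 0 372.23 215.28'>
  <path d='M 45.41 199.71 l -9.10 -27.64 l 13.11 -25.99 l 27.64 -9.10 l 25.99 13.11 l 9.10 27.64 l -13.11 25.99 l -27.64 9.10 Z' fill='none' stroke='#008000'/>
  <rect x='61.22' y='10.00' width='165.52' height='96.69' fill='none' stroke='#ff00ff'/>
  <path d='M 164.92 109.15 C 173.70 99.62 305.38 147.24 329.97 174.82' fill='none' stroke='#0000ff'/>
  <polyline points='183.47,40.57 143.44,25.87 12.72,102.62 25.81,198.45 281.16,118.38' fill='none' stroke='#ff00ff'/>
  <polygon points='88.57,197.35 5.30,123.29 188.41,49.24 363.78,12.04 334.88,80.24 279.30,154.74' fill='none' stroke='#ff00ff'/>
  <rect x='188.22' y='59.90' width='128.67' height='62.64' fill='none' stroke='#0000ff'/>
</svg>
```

G21
G90
G0 X45.41 Y15.57
M3 S918
G01 X36.31 Y43.21 F1002
G01 X49.42 Y69.20
G01 X77.06 Y78.30
G01 X103.05 Y65.19
G01 X112.15 Y37.55
G01 X99.04 Y11.56
G01 X71.40 Y2.46
G01 X45.41 Y15.57
M5
G0 X61.22 Y205.28
M3 S273
G01 X226.74 Y205.28 F3303
G01 X226.74 Y108.59
G01 X61.22 Y108.59
G01 X61.22 Y205.28
M5
G0 X164.92 Y106.13
M3 S461
G01 X206.15 Y99.47 F2341
G01 X278.20 Y71.86
G01 X329.97 Y40.46
M5
G0 X183.47 Y174.71
M3 S273
G01 X143.44 Y189.41 F3303
G01 X12.72 Y112.66
G01 X25.81 Y16.83
G01 X281.16 Y96.90
M5
G0 X88.57 Y17.93
M3 S273
G01 X5.30 Y91.99 F3303
G01 X188.41 Y166.04
G01 X363.78 Y203.24
G01 X334.88 Y135.04
G01 X279.30 Y60.54
G01 X88.57 Y17.93
M5
G0 X188.22 Y155.38
M3 S461
G01 X316.89 Y155.38 F2341
G01 X316.89 Y92.74
G01 X188.22 Y92.74
G01 X188.22 Y155.38
M5
G0 X0.00 Y0.00

viewBox `0 0 372.23 215.28` with mm width/height → 1 unit = 1 mm. Flip: y_m = 215.28 − y_svg.

**Shape 1** — `<path>` regular polygon, stroke `#008000` → cut (S918, F1002). Machine vertices: (45.41,15.57) → (36.31,43.21) → (49.42,69.20) → (77.06,78.30) → (103.05,65.19) → (112.15,37.55) → (99.04,11.56) → (71.40,2.46) → (45.41,15.57). Closed: final G1 returns to the first vertex.

**Shape 2** — `<rect>` rectangle, stroke `#ff00ff` → engrave (S273, F3303). Machine vertices: (61.22,205.28) → (226.74,205.28) → (226.74,108.59) → (61.22,108.59) → (61.22,205.28). Closed: final G1 returns to the first vertex.

**Shape 3** — `<path>` cubic bezier, stroke `#0000ff` → score (S461, F2341). Control points (SVG): P0=(164.92,109.15), P1=(173.70,99.62), P2=(305.38,147.24), P3=(329.97,174.82); sampled at t=k/3. Machine vertices: (164.92,106.13) → (206.15,99.47) → (278.20,71.86) → (329.97,40.46). Open path.

**Shape 4** — `<polyline>` open polyline, stroke `#ff00ff` → engrave (S273, F3303). Machine vertices: (183.47,174.71) → (143.44,189.41) → (12.72,112.66) → (25.81,16.83) → (281.16,96.90). Open path.

**Shape 5** — `<polygon>` closed polygon, stroke `#ff00ff` → engrave (S273, F3303). Machine vertices: (88.57,17.93) → (5.30,91.99) → (188.41,166.04) → (363.78,203.24) → (334.88,135.04) → (279.30,60.54) → (88.57,17.93). Closed: final G1 returns to the first vertex.

**Shape 6** — `<rect>` rectangle, stroke `#0000ff` → score (S461, F2341). Machine vertices: (188.22,155.38) → (316.89,155.38) → (316.89,92.74) → (188.22,92.74) → (188.22,155.38). Closed: final G1 returns to the first vertex.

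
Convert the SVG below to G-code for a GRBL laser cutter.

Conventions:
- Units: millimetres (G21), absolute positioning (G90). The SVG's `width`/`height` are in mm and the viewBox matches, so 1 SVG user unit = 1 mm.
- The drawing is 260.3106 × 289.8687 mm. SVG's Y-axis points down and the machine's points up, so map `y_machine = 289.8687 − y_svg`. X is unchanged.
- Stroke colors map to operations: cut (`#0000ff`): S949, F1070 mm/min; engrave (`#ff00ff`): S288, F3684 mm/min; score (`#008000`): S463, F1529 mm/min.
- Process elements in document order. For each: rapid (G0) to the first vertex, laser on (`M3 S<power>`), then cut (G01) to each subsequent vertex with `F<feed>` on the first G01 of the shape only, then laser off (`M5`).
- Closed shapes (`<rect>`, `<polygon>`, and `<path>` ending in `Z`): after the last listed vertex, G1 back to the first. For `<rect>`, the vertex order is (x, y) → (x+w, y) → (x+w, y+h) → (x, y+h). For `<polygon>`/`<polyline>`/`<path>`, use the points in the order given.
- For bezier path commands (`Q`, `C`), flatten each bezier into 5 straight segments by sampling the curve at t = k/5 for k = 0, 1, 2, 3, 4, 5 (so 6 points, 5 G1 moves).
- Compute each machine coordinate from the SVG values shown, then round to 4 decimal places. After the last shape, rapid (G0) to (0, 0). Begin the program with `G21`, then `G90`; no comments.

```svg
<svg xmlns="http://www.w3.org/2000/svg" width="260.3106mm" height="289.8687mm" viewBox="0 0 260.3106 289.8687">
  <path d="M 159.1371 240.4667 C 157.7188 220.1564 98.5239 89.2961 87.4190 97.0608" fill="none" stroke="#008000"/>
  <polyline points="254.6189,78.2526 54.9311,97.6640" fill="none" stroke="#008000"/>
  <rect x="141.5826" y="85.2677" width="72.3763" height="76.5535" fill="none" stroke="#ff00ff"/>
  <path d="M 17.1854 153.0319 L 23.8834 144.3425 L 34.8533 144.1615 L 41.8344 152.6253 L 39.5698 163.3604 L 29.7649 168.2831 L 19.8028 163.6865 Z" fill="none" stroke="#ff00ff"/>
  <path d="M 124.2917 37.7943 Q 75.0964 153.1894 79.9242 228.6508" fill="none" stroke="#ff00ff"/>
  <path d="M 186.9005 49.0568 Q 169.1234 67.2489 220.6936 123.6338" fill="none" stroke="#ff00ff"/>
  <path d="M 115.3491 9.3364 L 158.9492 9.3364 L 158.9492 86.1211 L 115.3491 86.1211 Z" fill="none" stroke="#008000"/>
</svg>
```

G21
G90
G0 X159.1371 Y49.4020
M3 S463
G01 X152.1999 Y72.8608 F1529
G01 X136.4778 Y110.8912
G01 X117.0526 Y151.5327
G01 X99.0058 Y182.8251
G01 X87.4190 Y192.8079
M5
G0 X254.6189 Y211.6161
M3 S463
G01 X54.9311 Y192.2047 F1529
M5
G0 X141.5826 Y204.6010
M3 S288
G01 X213.9589 Y204.6010 F3684
G01 X213.9589 Y128.0475
G01 X141.5826 Y128.0475
G01 X141.5826 Y204.6010
M5
G0 X17.1854 Y136.8368
M3 S288
G01 X23.8834 Y145.5262 F3684
G01 X34.8533 Y145.7072
G01 X41.8344 Y137.2434
G01 X39.5698 Y126.5083
G01 X29.7649 Y121.5856
G01 X19.8028 Y126.1822
G01 X17.1854 Y136.8368
M5
G0 X124.2917 Y252.0744
M3 S288
G01 X106.7745 Y207.5137 F3684
G01 X93.5792 Y166.1477
G01 X84.7057 Y127.9764
G01 X80.1540 Y92.9998
G01 X79.9242 Y61.2179
M5
G0 X186.9005 Y240.8119
M3 S288
G01 X182.5636 Y232.0073 F3684
G01 X183.7744 Y220.1474
G01 X190.5330 Y205.2320
G01 X202.8394 Y187.2611
G01 X220.6936 Y166.2349
M5
G0 X115.3491 Y280.5323
M3 S463
G01 X158.9492 Y280.5323 F1529
G01 X158.9492 Y203.7476
G01 X115.3491 Y203.7476
G01 X115.3491 Y280.5323
M5
G0 X0.0000 Y0.0000

Since the viewBox matches the mm dimensions, user units are millimetres directly. The only transform is the Y-flip y_m = 289.8687 − y_svg.

Shape 1 is a cubic bezier drawn with `<path>`. Its stroke #008000 means score at S463, F1529. After flipping Y the toolpath is (159.1371,49.4020) → (152.1999,72.8608) → (136.4778,110.8912) → (117.0526,151.5327) → (99.0058,182.8251) → (87.4190,192.8079).

Shape 2 is a line segment drawn with `<polyline>`. Its stroke #008000 means score at S463, F1529. After flipping Y the toolpath is (254.6189,211.6161) → (54.9311,192.2047).

Shape 3 is a rectangle drawn with `<rect>`. Its stroke #ff00ff means engrave at S288, F3684. After flipping Y the toolpath is (141.5826,204.6010) → (213.9589,204.6010) → (213.9589,128.0475) → (141.5826,128.0475) → (141.5826,204.6010), returning to the start.

Shape 4 is a regular polygon drawn with `<path>`. Its stroke #ff00ff means engrave at S288, F3684. After flipping Y the toolpath is (17.1854,136.8368) → (23.8834,145.5262) → (34.8533,145.7072) → (41.8344,137.2434) → (39.5698,126.5083) → (29.7649,121.5856) → (19.8028,126.1822) → (17.1854,136.8368), returning to the start.

Shape 5 is a quadratic bezier drawn with `<path>`. Its stroke #ff00ff means engrave at S288, F3684. After flipping Y the toolpath is (124.2917,252.0744) → (106.7745,207.5137) → (93.5792,166.1477) → (84.7057,127.9764) → (80.1540,92.9998) → (79.9242,61.2179).

Shape 6 is a quadratic bezier drawn with `<path>`. Its stroke #ff00ff means engrave at S288, F3684. After flipping Y the toolpath is (186.9005,240.8119) → (182.5636,232.0073) → (183.7744,220.1474) → (190.5330,205.2320) → (202.8394,187.2611) → (220.6936,166.2349).

Shape 7 is a rectangle drawn with `<path>`. Its stroke #008000 means score at S463, F1529. After flipping Y the toolpath is (115.3491,280.5323) → (158.9492,280.5323) → (158.9492,203.7476) → (115.3491,203.7476) → (115.3491,280.5323), returning to the start.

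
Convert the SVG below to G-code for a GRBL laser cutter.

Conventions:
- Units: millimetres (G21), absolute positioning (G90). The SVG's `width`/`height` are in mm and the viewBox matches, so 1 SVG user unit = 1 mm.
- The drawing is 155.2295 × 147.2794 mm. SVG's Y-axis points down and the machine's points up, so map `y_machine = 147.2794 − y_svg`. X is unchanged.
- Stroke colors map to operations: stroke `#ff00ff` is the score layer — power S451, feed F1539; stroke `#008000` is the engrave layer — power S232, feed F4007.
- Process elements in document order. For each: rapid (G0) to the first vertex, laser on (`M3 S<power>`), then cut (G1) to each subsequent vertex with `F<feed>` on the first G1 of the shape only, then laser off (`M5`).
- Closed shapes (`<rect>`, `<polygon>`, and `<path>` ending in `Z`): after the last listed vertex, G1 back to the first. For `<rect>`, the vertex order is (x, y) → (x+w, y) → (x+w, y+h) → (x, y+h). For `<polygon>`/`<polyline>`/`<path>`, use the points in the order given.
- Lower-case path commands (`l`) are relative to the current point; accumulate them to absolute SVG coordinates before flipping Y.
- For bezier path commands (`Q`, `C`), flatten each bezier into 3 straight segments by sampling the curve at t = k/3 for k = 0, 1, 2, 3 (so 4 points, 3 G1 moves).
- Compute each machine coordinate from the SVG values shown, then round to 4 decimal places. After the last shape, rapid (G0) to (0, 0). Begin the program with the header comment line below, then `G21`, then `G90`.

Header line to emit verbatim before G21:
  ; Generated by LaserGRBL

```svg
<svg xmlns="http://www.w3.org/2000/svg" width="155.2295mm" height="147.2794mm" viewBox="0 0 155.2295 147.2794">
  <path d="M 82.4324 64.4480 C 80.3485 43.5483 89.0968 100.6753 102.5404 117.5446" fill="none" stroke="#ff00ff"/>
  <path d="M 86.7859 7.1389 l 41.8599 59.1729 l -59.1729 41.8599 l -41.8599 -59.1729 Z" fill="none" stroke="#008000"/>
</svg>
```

viewBox `0 0 155.2295 147.2794` with mm width/height → 1 unit = 1 mm. Flip: y_m = 147.2794 − y_svg.

**Shape 1** — `<path>` cubic bezier, stroke `#ff00ff` → score (S451, F1539). Control points (SVG): P0=(82.4324,64.4480), P1=(80.3485,43.5483), P2=(89.0968,100.6753), P3=(102.5404,117.5446); sampled at t=k/3. Machine vertices: (82.4324,82.8314) → (83.7319,82.1031) → (90.8892,55.6424) → (102.5404,29.7348). Open path.

**Shape 2** — `<path>` regular polygon, stroke `#008000` → engrave (S232, F4007). Machine vertices: (86.7859,140.1405) → (128.6458,80.9676) → (69.4729,39.1077) → (27.6130,98.2806) → (86.7859,140.1405). Closed: final G1 returns to the first vertex.

; Generated by LaserGRBL
G21
G90
G0 X82.4324 Y82.8314
M3 S451
G1 X83.7319 Y82.1031 F1539
G1 X90.8892 Y55.6424
G1 X102.5404 Y29.7348
M5
G0 X86.7859 Y140.1405
M3 S232
G1 X128.6458 Y80.9676 F4007
G1 X69.4729 Y39.1077
G1 X27.6130 Y98.2806
G1 X86.7859 Y140.1405
M5
G0 X0.0000 Y0.0000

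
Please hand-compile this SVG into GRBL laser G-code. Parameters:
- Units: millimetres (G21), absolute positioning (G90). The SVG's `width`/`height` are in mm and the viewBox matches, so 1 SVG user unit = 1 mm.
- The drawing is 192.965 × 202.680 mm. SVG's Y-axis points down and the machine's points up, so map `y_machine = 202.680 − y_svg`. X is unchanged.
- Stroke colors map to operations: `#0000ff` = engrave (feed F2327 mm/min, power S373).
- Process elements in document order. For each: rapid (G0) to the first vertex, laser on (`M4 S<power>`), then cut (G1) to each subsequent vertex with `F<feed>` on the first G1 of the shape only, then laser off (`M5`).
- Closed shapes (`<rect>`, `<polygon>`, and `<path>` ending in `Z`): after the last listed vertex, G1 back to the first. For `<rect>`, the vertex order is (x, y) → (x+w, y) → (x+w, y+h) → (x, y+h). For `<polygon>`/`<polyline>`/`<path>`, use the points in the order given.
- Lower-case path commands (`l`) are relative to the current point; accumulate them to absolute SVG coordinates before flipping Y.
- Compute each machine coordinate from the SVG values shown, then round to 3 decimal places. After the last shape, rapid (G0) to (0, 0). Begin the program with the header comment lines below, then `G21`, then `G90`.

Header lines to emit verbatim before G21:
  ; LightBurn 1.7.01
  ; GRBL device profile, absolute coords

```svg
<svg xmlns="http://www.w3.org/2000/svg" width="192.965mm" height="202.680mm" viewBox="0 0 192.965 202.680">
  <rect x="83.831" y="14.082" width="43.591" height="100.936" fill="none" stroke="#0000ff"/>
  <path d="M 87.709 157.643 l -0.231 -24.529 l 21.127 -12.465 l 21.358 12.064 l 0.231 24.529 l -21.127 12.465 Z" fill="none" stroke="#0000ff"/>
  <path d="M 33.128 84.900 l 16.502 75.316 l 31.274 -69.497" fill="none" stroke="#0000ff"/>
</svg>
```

; LightBurn 1.7.01
; GRBL device profile, absolute coords
G21
G90
G0 X83.831 Y188.598
M4 S373
G1 X127.422 Y188.598 F2327
G1 X127.422 Y87.662
G1 X83.831 Y87.662
G1 X83.831 Y188.598
M5
G0 X87.709 Y45.037
M4 S373
G1 X87.478 Y69.566 F2327
G1 X108.605 Y82.031
G1 X129.963 Y69.967
G1 X130.194 Y45.438
G1 X109.067 Y32.973
G1 X87.709 Y45.037
M5
G0 X33.128 Y117.780
M4 S373
G1 X49.630 Y42.464 F2327
G1 X80.904 Y111.961
M5
G0 X0.000 Y0.000

Since the viewBox matches the mm dimensions, user units are millimetres directly. The only transform is the Y-flip y_m = 202.680 − y_svg.

Shape 1 is a rectangle drawn with `<rect>`. Its stroke #0000ff means engrave at S373, F2327. After flipping Y the toolpath is (83.831,188.598) → (127.422,188.598) → (127.422,87.662) → (83.831,87.662) → (83.831,188.598), returning to the start.

Shape 2 is a regular polygon drawn with `<path>`. Its stroke #0000ff means engrave at S373, F2327. After flipping Y the toolpath is (87.709,45.037) → (87.478,69.566) → (108.605,82.031) → (129.963,69.967) → (130.194,45.438) → (109.067,32.973) → (87.709,45.037), returning to the start.

Shape 3 is a open polyline drawn with `<path>`. Its stroke #0000ff means engrave at S373, F2327. After flipping Y the toolpath is (33.128,117.780) → (49.630,42.464) → (80.904,111.961).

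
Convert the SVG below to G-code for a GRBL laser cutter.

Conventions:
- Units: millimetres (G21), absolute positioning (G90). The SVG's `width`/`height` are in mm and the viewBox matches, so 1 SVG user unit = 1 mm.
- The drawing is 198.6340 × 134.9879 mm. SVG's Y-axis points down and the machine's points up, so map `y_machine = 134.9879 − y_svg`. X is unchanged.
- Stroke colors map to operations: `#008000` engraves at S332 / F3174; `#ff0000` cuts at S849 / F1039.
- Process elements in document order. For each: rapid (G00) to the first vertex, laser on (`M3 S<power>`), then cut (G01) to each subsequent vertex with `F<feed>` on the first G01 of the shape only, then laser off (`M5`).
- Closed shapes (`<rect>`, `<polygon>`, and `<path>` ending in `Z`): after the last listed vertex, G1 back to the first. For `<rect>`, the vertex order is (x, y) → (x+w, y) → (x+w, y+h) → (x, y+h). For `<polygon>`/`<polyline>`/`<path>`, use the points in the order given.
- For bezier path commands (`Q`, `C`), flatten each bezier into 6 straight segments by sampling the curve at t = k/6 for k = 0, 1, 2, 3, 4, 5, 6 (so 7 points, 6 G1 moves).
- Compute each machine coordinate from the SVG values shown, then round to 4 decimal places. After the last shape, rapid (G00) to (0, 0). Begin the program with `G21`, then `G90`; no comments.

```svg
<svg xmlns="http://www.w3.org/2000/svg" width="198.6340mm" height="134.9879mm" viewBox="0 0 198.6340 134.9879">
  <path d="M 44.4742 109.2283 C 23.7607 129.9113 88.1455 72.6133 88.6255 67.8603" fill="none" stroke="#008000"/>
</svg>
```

G21
G90
G00 X44.4742 Y25.7596
M3 S332
G01 X40.5191 Y21.3122 F3174
G01 X46.6082 Y26.2360
G01 X58.6023 Y36.9051
G01 X72.3625 Y49.6939
G01 X83.7499 Y60.9766
G01 X88.6255 Y67.1276
M5
G00 X0.0000 Y0.0000

viewBox `0 0 198.6340 134.9879` with mm width/height → 1 unit = 1 mm. Flip: y_m = 134.9879 − y_svg.

**Shape 1** — `<path>` cubic bezier, stroke `#008000` → engrave (S332, F3174). Control points (SVG): P0=(44.4742,109.2283), P1=(23.7607,129.9113), P2=(88.1455,72.6133), P3=(88.6255,67.8603); sampled at t=k/6. Machine vertices: (44.4742,25.7596) → (40.5191,21.3122) → (46.6082,26.2360) → (58.6023,36.9051) → (72.3625,49.6939) → (83.7499,60.9766) → (88.6255,67.1276). Open path.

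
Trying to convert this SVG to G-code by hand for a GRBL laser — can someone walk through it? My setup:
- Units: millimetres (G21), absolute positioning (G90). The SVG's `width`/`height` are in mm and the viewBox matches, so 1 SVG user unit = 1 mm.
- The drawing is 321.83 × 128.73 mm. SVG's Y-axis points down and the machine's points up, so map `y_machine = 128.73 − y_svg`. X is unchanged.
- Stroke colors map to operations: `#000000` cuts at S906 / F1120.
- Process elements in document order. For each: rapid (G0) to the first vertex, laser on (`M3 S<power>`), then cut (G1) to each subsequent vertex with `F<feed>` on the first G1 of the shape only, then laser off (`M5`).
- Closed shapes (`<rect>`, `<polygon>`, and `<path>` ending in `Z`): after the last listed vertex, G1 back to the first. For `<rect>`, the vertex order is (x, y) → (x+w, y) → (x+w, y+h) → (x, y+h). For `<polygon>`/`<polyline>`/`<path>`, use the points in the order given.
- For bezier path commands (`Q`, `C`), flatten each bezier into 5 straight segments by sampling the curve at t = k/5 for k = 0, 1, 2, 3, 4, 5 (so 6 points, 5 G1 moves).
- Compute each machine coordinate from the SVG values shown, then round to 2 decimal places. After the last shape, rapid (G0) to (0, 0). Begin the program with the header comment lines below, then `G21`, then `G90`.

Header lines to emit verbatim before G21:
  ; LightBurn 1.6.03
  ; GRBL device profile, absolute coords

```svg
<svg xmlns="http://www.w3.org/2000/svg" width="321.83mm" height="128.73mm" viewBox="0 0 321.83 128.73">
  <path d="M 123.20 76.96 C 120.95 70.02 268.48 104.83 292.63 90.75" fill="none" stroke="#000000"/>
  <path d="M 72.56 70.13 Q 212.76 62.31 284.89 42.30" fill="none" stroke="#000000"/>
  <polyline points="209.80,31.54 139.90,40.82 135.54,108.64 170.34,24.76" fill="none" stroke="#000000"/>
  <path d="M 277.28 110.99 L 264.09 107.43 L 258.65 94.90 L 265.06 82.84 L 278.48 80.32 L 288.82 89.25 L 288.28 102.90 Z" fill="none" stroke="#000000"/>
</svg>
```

; LightBurn 1.6.03
; GRBL device profile, absolute coords
G21
G90
G0 X123.20 Y51.77
M3 S906
G1 X137.64 Y51.65 F1120
G1 X174.91 Y45.86
G1 X221.91 Y38.75
G1 X265.52 Y34.67
G1 X292.63 Y37.98
M5
G0 X72.56 Y58.60
M3 S906
G1 X125.92 Y62.22 F1120
G1 X173.83 Y66.81
G1 X216.29 Y72.37
G1 X253.32 Y78.91
G1 X284.89 Y86.43
M5
G0 X209.80 Y97.19
M3 S906
G1 X139.90 Y87.91 F1120
G1 X135.54 Y20.09
G1 X170.34 Y103.97
M5
G0 X277.28 Y17.74
M3 S906
G1 X264.09 Y21.30 F1120
G1 X258.65 Y33.83
G1 X265.06 Y45.89
G1 X278.48 Y48.41
G1 X288.82 Y39.48
G1 X288.28 Y25.83
G1 X277.28 Y17.74
M5
G0 X0.00 Y0.00

Since the viewBox matches the mm dimensions, user units are millimetres directly. The only transform is the Y-flip y_m = 128.73 − y_svg.

Shape 1 is a cubic bezier drawn with `<path>`. Its stroke #000000 means cut at S906, F1120. After flipping Y the toolpath is (123.20,51.77) → (137.64,51.65) → (174.91,45.86) → (221.91,38.75) → (265.52,34.67) → (292.63,37.98).

Shape 2 is a quadratic bezier drawn with `<path>`. Its stroke #000000 means cut at S906, F1120. After flipping Y the toolpath is (72.56,58.60) → (125.92,62.22) → (173.83,66.81) → (216.29,72.37) → (253.32,78.91) → (284.89,86.43).

Shape 3 is a open polyline drawn with `<polyline>`. Its stroke #000000 means cut at S906, F1120. After flipping Y the toolpath is (209.80,97.19) → (139.90,87.91) → (135.54,20.09) → (170.34,103.97).

Shape 4 is a regular polygon drawn with `<path>`. Its stroke #000000 means cut at S906, F1120. After flipping Y the toolpath is (277.28,17.74) → (264.09,21.30) → (258.65,33.83) → (265.06,45.89) → (278.48,48.41) → (288.82,39.48) → (288.28,25.83) → (277.28,17.74), returning to the start.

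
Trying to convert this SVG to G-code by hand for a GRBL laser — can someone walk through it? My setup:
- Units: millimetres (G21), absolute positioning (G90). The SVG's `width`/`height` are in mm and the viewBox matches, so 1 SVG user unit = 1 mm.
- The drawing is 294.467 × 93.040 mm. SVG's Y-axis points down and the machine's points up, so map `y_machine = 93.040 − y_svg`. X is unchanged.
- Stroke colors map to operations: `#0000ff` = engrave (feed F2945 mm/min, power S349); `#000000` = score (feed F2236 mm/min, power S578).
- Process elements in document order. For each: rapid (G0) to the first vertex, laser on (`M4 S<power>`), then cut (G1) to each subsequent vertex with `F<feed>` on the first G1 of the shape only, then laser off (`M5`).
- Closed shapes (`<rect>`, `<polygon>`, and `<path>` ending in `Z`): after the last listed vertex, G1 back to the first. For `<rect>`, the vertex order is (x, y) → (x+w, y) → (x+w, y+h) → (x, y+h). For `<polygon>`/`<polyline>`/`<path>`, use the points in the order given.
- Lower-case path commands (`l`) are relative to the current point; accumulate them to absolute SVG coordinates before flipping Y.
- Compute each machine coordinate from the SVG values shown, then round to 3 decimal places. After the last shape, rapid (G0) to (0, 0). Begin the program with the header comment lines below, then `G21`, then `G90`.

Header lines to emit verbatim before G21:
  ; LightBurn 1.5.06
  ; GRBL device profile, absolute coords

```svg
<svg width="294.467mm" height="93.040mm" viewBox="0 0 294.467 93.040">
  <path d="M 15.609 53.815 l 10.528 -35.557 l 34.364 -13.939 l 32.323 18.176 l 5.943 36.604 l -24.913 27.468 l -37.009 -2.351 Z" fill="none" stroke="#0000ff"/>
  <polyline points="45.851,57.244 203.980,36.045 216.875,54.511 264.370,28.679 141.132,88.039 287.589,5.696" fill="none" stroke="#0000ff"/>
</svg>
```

; LightBurn 1.5.06
; GRBL device profile, absolute coords
G21
G90
G0 X15.609 Y39.225
M4 S349
G1 X26.137 Y74.782 F2945
G1 X60.501 Y88.721
G1 X92.824 Y70.545
G1 X98.767 Y33.941
G1 X73.854 Y6.473
G1 X36.845 Y8.824
G1 X15.609 Y39.225
M5
G0 X45.851 Y35.796
M4 S349
G1 X203.980 Y56.995 F2945
G1 X216.875 Y38.529
G1 X264.370 Y64.361
G1 X141.132 Y5.001
G1 X287.589 Y87.344
M5
G0 X0.000 Y0.000

1 u = 1 mm; y_m = 93.040 − y.

[1] `<path>` regular polygon, #0000ff→engrave S349 F2945: (15.609,39.225) → (26.137,74.782) → (60.501,88.721) → (92.824,70.545) → (98.767,33.941) → (73.854,6.473) → (36.845,8.824) → (15.609,39.225) (closed)

[2] `<polyline>` open polyline, #0000ff→engrave S349 F2945: (45.851,35.796) → (203.980,56.995) → (216.875,38.529) → (264.370,64.361) → (141.132,5.001) → (287.589,87.344)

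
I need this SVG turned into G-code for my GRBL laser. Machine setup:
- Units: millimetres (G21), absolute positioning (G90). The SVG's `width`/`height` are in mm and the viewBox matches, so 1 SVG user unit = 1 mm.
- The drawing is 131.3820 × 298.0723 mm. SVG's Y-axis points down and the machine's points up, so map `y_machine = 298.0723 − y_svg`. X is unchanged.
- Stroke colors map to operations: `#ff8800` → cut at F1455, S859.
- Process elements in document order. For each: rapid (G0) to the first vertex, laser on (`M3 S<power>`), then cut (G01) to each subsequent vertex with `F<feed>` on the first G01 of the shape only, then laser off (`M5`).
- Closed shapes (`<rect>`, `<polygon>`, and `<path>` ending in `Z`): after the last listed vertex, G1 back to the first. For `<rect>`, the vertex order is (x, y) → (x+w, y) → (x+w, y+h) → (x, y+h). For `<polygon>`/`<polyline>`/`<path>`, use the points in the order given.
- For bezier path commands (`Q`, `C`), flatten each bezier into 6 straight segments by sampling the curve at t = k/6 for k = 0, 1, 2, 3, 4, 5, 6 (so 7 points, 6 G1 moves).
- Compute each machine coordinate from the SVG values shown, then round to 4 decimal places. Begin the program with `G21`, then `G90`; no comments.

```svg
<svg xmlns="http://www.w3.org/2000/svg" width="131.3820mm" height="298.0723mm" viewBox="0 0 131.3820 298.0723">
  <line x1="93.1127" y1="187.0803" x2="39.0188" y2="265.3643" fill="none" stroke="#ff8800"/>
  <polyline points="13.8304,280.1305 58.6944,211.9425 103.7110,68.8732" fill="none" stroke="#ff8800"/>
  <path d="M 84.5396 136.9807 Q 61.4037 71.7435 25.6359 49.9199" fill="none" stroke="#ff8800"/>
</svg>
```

G21
G90
G0 X93.1127 Y110.9920
M3 S859
G01 X39.0188 Y32.7080 F1455
M5
G0 X13.8304 Y17.9418
M3 S859
G01 X58.6944 Y86.1298 F1455
G01 X103.7110 Y229.1991
M5
G0 X84.5396 Y161.0916
M3 S859
G01 X76.4767 Y181.6314 F1455
G01 X67.7121 Y199.7593
G01 X58.2457 Y215.4754
G01 X48.0776 Y228.7796
G01 X37.2076 Y239.6719
G01 X25.6359 Y248.1524
M5

viewBox `0 0 131.3820 298.0723` with mm width/height → 1 unit = 1 mm. Flip: y_m = 298.0723 − y_svg.

**Shape 1** — `<line>` line segment, stroke `#ff8800` → cut (S859, F1455). Machine vertices: (93.1127,110.9920) → (39.0188,32.7080). Open path.

**Shape 2** — `<polyline>` open polyline, stroke `#ff8800` → cut (S859, F1455). Machine vertices: (13.8304,17.9418) → (58.6944,86.1298) → (103.7110,229.1991). Open path.

**Shape 3** — `<path>` quadratic bezier, stroke `#ff8800` → cut (S859, F1455). Control points (SVG): P0=(84.5396,136.9807), P1=(61.4037,71.7435), P2=(25.6359,49.9199); sampled at t=k/6. Machine vertices: (84.5396,161.0916) → (76.4767,181.6314) → (67.7121,199.7593) → (58.2457,215.4754) → (48.0776,228.7796) → (37.2076,239.6719) → (25.6359,248.1524). Open path.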